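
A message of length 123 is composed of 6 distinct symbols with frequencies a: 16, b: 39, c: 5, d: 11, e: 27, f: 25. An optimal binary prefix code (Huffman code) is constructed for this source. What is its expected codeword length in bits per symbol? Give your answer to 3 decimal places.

2.390 bits/symbol

Probabilities are the counts divided by 123.
Repeatedly combine the two least-probable nodes; the expected code length is the sum of the merged weights.
merge 5/123 + 11/123 → 16/123
merge 16/123 + 16/123 → 32/123
merge 25/123 + 9/41 → 52/123
merge 32/123 + 13/41 → 71/123
merge 52/123 + 71/123 → 1
L = 16/123 + 32/123 + 52/123 + 71/123 + 1 = 98/41 ≈ 2.390 bits/symbol.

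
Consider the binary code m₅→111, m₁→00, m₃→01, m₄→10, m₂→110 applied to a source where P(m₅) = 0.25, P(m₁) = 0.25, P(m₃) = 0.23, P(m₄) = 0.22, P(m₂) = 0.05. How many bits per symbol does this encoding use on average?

L̄ = Σ pᵢ·ℓᵢ = 0.25·3 + 0.25·2 + 0.23·2 + 0.22·2 + 0.05·3 = 2.3 bits/symbol.

2.3 bits/symbol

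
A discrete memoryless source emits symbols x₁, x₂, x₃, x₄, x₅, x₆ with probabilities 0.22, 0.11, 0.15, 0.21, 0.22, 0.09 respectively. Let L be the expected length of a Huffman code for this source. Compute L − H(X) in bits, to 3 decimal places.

0.043 bits

Entropy H = −Σ p log₂ p ≈ 2.5075 bits.
Huffman merges: 9/100+11/100→1/5; 3/20+1/5→7/20; 21/100+11/50→43/100; 11/50+7/20→57/100; 43/100+57/100→1. L = 51/20 ≈ 2.5500.
L − H = 2.5500 − 2.5075 = 0.043 bits.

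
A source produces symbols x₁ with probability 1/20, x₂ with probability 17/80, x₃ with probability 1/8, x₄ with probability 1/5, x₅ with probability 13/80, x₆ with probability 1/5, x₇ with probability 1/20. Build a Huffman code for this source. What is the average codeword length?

Repeatedly combine the two least-probable nodes; the expected code length is the sum of the merged weights.
merge 1/20 + 1/20 → 1/10
merge 1/10 + 1/8 → 9/40
merge 13/80 + 1/5 → 29/80
merge 1/5 + 17/80 → 33/80
merge 9/40 + 29/80 → 47/80
merge 33/80 + 47/80 → 1
L = 1/10 + 9/40 + 29/80 + 33/80 + 47/80 + 1 = 43/16 = 2.6875 bits/symbol.

2.6875 bits/symbol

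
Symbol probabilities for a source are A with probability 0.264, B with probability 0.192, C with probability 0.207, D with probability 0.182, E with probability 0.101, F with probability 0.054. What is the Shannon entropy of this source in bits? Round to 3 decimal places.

2.444 bits

H = −Σ pᵢ log₂ pᵢ.
−0.264·log₂(0.264) = 0.5072
−0.192·log₂(0.192) = 0.4571
−0.207·log₂(0.207) = 0.4704
−0.182·log₂(0.182) = 0.4474
−0.101·log₂(0.101) = 0.3341
−0.054·log₂(0.054) = 0.2274
Sum ≈ 2.4435 → 2.444 bits.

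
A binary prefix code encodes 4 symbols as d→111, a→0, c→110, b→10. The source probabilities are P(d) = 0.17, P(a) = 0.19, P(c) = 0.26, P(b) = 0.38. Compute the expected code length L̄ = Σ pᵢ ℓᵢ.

L̄ = Σ pᵢ·ℓᵢ = 0.17·3 + 0.19·1 + 0.26·3 + 0.38·2 = 2.24 bits/symbol.

2.24 bits/symbol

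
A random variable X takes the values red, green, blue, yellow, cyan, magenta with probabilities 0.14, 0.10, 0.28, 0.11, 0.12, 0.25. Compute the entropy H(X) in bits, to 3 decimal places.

H = −Σ pᵢ log₂ pᵢ.
−0.14·log₂(0.14) = 0.3971
−0.10·log₂(0.10) = 0.3322
−0.28·log₂(0.28) = 0.5142
−0.11·log₂(0.11) = 0.3503
−0.12·log₂(0.12) = 0.3671
−0.25·log₂(0.25) = 0.5000
Sum ≈ 2.4609 → 2.461 bits.

2.461 bits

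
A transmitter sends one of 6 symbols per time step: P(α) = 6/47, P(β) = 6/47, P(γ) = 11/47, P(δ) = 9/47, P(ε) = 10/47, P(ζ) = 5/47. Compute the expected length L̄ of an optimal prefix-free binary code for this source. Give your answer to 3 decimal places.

Repeatedly combine the two least-probable nodes; the expected code length is the sum of the merged weights.
merge 5/47 + 6/47 → 11/47
merge 6/47 + 9/47 → 15/47
merge 10/47 + 11/47 → 21/47
merge 11/47 + 15/47 → 26/47
merge 21/47 + 26/47 → 1
L = 11/47 + 15/47 + 21/47 + 26/47 + 1 = 120/47 ≈ 2.553 bits/symbol.

2.553 bits/symbol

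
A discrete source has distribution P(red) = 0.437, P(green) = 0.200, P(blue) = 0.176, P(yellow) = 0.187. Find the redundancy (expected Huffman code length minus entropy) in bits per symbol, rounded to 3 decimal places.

Entropy H = −Σ p log₂ p ≈ 1.8797 bits.
Huffman merges: 22/125+187/1000→363/1000; 1/5+363/1000→563/1000; 437/1000+563/1000→1. L = 963/500 ≈ 1.9260.
L − H = 1.9260 − 1.8797 = 0.046 bits.

0.046 bits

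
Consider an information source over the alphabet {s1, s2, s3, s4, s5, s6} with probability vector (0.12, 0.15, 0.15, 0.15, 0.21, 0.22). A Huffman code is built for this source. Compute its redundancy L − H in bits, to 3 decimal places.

Entropy H = −Σ p log₂ p ≈ 2.5521 bits.
Huffman merges: 3/25+3/20→27/100; 3/20+3/20→3/10; 21/100+11/50→43/100; 27/100+3/10→57/100; 43/100+57/100→1. L = 257/100 ≈ 2.5700.
L − H = 2.5700 − 2.5521 = 0.018 bits.

0.018 bits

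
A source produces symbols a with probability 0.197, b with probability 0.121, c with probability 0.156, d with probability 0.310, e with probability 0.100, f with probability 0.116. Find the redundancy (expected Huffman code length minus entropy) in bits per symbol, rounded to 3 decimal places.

Entropy H = −Σ p log₂ p ≈ 2.4650 bits.
Huffman merges: 1/10+29/250→27/125; 121/1000+39/250→277/1000; 197/1000+27/125→413/1000; 277/1000+31/100→587/1000; 413/1000+587/1000→1. L = 2493/1000 ≈ 2.4930.
L − H = 2.4930 − 2.4650 = 0.028 bits.

0.028 bits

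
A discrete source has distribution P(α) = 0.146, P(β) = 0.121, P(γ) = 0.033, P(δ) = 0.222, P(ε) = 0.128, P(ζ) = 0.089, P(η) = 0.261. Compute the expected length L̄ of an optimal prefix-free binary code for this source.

2.639 bits/symbol

Repeatedly combine the two least-probable nodes; the expected code length is the sum of the merged weights.
merge 33/1000 + 89/1000 → 61/500
merge 121/1000 + 61/500 → 243/1000
merge 16/125 + 73/500 → 137/500
merge 111/500 + 243/1000 → 93/200
merge 261/1000 + 137/500 → 107/200
merge 93/200 + 107/200 → 1
L = 61/500 + 243/1000 + 137/500 + 93/200 + 107/200 + 1 = 2639/1000 = 2.639 bits/symbol.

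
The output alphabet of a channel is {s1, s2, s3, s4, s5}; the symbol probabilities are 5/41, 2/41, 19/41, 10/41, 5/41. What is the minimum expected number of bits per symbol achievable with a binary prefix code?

2 bits/symbol

Repeatedly combine the two least-probable nodes; the expected code length is the sum of the merged weights.
merge 2/41 + 5/41 → 7/41
merge 5/41 + 7/41 → 12/41
merge 10/41 + 12/41 → 22/41
merge 19/41 + 22/41 → 1
L = 7/41 + 12/41 + 22/41 + 1 = 2 bits/symbol.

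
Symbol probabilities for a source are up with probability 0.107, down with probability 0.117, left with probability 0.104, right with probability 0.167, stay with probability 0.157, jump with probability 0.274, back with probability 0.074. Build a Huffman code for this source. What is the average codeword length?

2.726 bits/symbol

Repeatedly combine the two least-probable nodes; the expected code length is the sum of the merged weights.
merge 37/500 + 13/125 → 89/500
merge 107/1000 + 117/1000 → 28/125
merge 157/1000 + 167/1000 → 81/250
merge 89/500 + 28/125 → 201/500
merge 137/500 + 81/250 → 299/500
merge 201/500 + 299/500 → 1
L = 89/500 + 28/125 + 81/250 + 201/500 + 299/500 + 1 = 1363/500 = 2.726 bits/symbol.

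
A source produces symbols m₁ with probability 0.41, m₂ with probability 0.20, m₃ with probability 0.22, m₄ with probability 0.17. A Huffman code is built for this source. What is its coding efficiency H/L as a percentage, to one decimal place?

Entropy H = −Σ p log₂ p ≈ 1.9069 bits.
Huffman merges: 17/100+1/5→37/100; 11/50+37/100→59/100; 41/100+59/100→1. L = 49/25 ≈ 1.9600.
Efficiency = H/L = 1.9069/1.9600 = 97.3%.

97.3%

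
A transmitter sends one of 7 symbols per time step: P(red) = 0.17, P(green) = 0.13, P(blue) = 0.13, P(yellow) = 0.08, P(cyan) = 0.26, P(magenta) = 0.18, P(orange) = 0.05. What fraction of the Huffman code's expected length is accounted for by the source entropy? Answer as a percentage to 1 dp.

98.8%

Entropy H = −Σ p log₂ p ≈ 2.6581 bits.
Huffman merges: 1/20+2/25→13/100; 13/100+13/100→13/50; 13/100+17/100→3/10; 9/50+13/50→11/25; 13/50+3/10→14/25; 11/25+14/25→1. L = 269/100 ≈ 2.6900.
Efficiency = H/L = 2.6581/2.6900 = 98.8%.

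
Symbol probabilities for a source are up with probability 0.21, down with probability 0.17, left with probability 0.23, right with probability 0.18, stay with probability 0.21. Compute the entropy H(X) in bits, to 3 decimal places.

H = −Σ pᵢ log₂ pᵢ.
−0.21·log₂(0.21) = 0.4728
−0.17·log₂(0.17) = 0.4346
−0.23·log₂(0.23) = 0.4877
−0.18·log₂(0.18) = 0.4453
−0.21·log₂(0.21) = 0.4728
Sum ≈ 2.3132 → 2.313 bits.

2.313 bits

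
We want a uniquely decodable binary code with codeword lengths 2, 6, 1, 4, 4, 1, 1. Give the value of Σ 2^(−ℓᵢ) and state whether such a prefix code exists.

1.890625; no

With common denominator 2^6 = 64: Σ 2^(−ℓᵢ) = 16/64 + 1/64 + 32/64 + 4/64 + 4/64 + 32/64 + 32/64 = 121/64 = 1.890625.
Kraft's inequality requires Σ ≤ 1; here Σ = 1.890625 > 1, so no such prefix code exists.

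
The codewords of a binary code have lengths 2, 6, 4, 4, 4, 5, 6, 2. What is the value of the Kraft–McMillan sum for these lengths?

With common denominator 2^6 = 64: Σ 2^(−ℓᵢ) = 16/64 + 1/64 + 4/64 + 4/64 + 4/64 + 2/64 + 1/64 + 16/64 = 48/64 = 0.75.

0.75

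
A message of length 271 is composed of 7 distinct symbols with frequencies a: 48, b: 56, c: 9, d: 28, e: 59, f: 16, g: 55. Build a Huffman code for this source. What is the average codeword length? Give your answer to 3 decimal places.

Probabilities are the counts divided by 271.
Repeatedly combine the two least-probable nodes; the expected code length is the sum of the merged weights.
merge 9/271 + 16/271 → 25/271
merge 25/271 + 28/271 → 53/271
merge 48/271 + 53/271 → 101/271
merge 55/271 + 56/271 → 111/271
merge 59/271 + 101/271 → 160/271
merge 111/271 + 160/271 → 1
L = 25/271 + 53/271 + 101/271 + 111/271 + 160/271 + 1 = 721/271 ≈ 2.661 bits/symbol.

2.661 bits/symbol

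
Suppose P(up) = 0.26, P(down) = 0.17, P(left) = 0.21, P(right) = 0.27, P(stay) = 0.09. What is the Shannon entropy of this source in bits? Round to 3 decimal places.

H = −Σ pᵢ log₂ pᵢ.
−0.26·log₂(0.26) = 0.5053
−0.17·log₂(0.17) = 0.4346
−0.21·log₂(0.21) = 0.4728
−0.27·log₂(0.27) = 0.5100
−0.09·log₂(0.09) = 0.3127
Sum ≈ 2.2354 → 2.235 bits.

2.235 bits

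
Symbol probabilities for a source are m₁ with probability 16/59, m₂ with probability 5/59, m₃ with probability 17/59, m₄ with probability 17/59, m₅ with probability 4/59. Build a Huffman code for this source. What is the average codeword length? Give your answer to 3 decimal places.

2.153 bits/symbol

Repeatedly combine the two least-probable nodes; the expected code length is the sum of the merged weights.
merge 4/59 + 5/59 → 9/59
merge 9/59 + 16/59 → 25/59
merge 17/59 + 17/59 → 34/59
merge 25/59 + 34/59 → 1
L = 9/59 + 25/59 + 34/59 + 1 = 127/59 ≈ 2.153 bits/symbol.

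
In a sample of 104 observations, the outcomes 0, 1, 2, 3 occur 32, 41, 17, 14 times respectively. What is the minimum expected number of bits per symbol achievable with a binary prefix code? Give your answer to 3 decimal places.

1.904 bits/symbol

Probabilities are the counts divided by 104.
Repeatedly combine the two least-probable nodes; the expected code length is the sum of the merged weights.
merge 7/52 + 17/104 → 31/104
merge 31/104 + 4/13 → 63/104
merge 41/104 + 63/104 → 1
L = 31/104 + 63/104 + 1 = 99/52 ≈ 1.904 bits/symbol.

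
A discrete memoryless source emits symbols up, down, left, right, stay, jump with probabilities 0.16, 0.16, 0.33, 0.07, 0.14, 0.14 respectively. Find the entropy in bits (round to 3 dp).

2.437 bits

H = −Σ pᵢ log₂ pᵢ.
−0.16·log₂(0.16) = 0.4230
−0.16·log₂(0.16) = 0.4230
−0.33·log₂(0.33) = 0.5278
−0.07·log₂(0.07) = 0.2686
−0.14·log₂(0.14) = 0.3971
−0.14·log₂(0.14) = 0.3971
Sum ≈ 2.4366 → 2.437 bits.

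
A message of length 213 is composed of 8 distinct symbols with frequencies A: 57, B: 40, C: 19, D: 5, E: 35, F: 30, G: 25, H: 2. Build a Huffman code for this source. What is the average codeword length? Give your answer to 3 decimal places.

2.700 bits/symbol

Probabilities are the counts divided by 213.
Repeatedly combine the two least-probable nodes; the expected code length is the sum of the merged weights.
merge 2/213 + 5/213 → 7/213
merge 7/213 + 19/213 → 26/213
merge 25/213 + 26/213 → 17/71
merge 10/71 + 35/213 → 65/213
merge 40/213 + 17/71 → 91/213
merge 19/71 + 65/213 → 122/213
merge 91/213 + 122/213 → 1
L = 7/213 + 26/213 + 17/71 + 65/213 + 91/213 + 122/213 + 1 = 575/213 ≈ 2.700 bits/symbol.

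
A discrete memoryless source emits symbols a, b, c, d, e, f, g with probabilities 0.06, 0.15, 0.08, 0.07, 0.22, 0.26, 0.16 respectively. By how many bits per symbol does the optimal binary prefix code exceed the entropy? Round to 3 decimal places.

0.027 bits

Entropy H = −Σ p log₂ p ≈ 2.6230 bits.
Huffman merges: 3/50+7/100→13/100; 2/25+13/100→21/100; 3/20+4/25→31/100; 21/100+11/50→43/100; 13/50+31/100→57/100; 43/100+57/100→1. L = 53/20 ≈ 2.6500.
L − H = 2.6500 − 2.6230 = 0.027 bits.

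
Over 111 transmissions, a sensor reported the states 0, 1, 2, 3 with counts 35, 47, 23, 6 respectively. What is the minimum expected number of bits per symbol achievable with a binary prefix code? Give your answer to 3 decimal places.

Probabilities are the counts divided by 111.
Repeatedly combine the two least-probable nodes; the expected code length is the sum of the merged weights.
merge 2/37 + 23/111 → 29/111
merge 29/111 + 35/111 → 64/111
merge 47/111 + 64/111 → 1
L = 29/111 + 64/111 + 1 = 68/37 ≈ 1.838 bits/symbol.

1.838 bits/symbol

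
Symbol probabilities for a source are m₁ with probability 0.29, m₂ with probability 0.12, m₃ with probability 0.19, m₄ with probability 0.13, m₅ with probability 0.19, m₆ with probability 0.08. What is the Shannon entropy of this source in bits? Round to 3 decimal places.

2.470 bits

H = −Σ pᵢ log₂ pᵢ.
−0.29·log₂(0.29) = 0.5179
−0.12·log₂(0.12) = 0.3671
−0.19·log₂(0.19) = 0.4552
−0.13·log₂(0.13) = 0.3826
−0.19·log₂(0.19) = 0.4552
−0.08·log₂(0.08) = 0.2915
Sum ≈ 2.4696 → 2.470 bits.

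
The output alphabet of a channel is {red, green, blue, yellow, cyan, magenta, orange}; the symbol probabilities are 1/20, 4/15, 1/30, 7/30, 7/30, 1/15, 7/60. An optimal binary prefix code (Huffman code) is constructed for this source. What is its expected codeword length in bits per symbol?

2.5 bits/symbol

Repeatedly combine the two least-probable nodes; the expected code length is the sum of the merged weights.
merge 1/30 + 1/20 → 1/12
merge 1/15 + 1/12 → 3/20
merge 7/60 + 3/20 → 4/15
merge 7/30 + 7/30 → 7/15
merge 4/15 + 4/15 → 8/15
merge 7/15 + 8/15 → 1
L = 1/12 + 3/20 + 4/15 + 7/15 + 8/15 + 1 = 5/2 = 2.5 bits/symbol.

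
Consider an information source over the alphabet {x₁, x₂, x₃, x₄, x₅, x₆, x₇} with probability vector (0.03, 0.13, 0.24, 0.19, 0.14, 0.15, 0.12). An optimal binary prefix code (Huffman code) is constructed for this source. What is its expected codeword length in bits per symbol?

2.72 bits/symbol

Repeatedly combine the two least-probable nodes; the expected code length is the sum of the merged weights.
merge 3/100 + 3/25 → 3/20
merge 13/100 + 7/50 → 27/100
merge 3/20 + 3/20 → 3/10
merge 19/100 + 6/25 → 43/100
merge 27/100 + 3/10 → 57/100
merge 43/100 + 57/100 → 1
L = 3/20 + 27/100 + 3/10 + 43/100 + 57/100 + 1 = 68/25 = 2.72 bits/symbol.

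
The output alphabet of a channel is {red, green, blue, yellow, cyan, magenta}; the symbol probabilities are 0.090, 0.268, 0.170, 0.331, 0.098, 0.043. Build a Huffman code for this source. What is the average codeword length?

2.364 bits/symbol

Repeatedly combine the two least-probable nodes; the expected code length is the sum of the merged weights.
merge 43/1000 + 9/100 → 133/1000
merge 49/500 + 133/1000 → 231/1000
merge 17/100 + 231/1000 → 401/1000
merge 67/250 + 331/1000 → 599/1000
merge 401/1000 + 599/1000 → 1
L = 133/1000 + 231/1000 + 401/1000 + 599/1000 + 1 = 591/250 = 2.364 bits/symbol.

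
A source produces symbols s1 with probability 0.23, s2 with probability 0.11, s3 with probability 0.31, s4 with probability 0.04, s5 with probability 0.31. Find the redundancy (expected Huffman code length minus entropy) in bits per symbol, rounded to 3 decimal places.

Entropy H = −Σ p log₂ p ≈ 2.0713 bits.
Huffman merges: 1/25+11/100→3/20; 3/20+23/100→19/50; 31/100+31/100→31/50; 19/50+31/50→1. L = 43/20 ≈ 2.1500.
L − H = 2.1500 − 2.0713 = 0.079 bits.

0.079 bits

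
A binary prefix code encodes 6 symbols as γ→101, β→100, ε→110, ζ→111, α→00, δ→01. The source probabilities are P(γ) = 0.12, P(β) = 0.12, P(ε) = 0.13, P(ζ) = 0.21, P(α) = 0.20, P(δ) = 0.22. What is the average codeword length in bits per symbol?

L̄ = Σ pᵢ·ℓᵢ = 0.12·3 + 0.12·3 + 0.13·3 + 0.21·3 + 0.20·2 + 0.22·2 = 2.58 bits/symbol.

2.58 bits/symbol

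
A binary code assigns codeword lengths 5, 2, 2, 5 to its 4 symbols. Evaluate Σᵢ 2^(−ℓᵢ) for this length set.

0.5625

With common denominator 2^5 = 32: Σ 2^(−ℓᵢ) = 1/32 + 8/32 + 8/32 + 1/32 = 18/32 = 0.5625.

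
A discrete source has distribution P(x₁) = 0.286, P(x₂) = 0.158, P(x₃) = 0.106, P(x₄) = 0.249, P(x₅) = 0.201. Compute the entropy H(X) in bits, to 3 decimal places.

2.245 bits

H = −Σ pᵢ log₂ pᵢ.
−0.286·log₂(0.286) = 0.5165
−0.158·log₂(0.158) = 0.4206
−0.106·log₂(0.106) = 0.3432
−0.249·log₂(0.249) = 0.4994
−0.201·log₂(0.201) = 0.4653
Sum ≈ 2.2450 → 2.245 bits.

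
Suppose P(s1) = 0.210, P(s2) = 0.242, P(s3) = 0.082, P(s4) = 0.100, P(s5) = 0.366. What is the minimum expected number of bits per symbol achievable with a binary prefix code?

2.182 bits/symbol

Repeatedly combine the two least-probable nodes; the expected code length is the sum of the merged weights.
merge 41/500 + 1/10 → 91/500
merge 91/500 + 21/100 → 49/125
merge 121/500 + 183/500 → 76/125
merge 49/125 + 76/125 → 1
L = 91/500 + 49/125 + 76/125 + 1 = 1091/500 = 2.182 bits/symbol.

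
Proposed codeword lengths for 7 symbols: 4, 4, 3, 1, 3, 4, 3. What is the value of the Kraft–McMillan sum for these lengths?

With common denominator 2^4 = 16: Σ 2^(−ℓᵢ) = 1/16 + 1/16 + 2/16 + 8/16 + 2/16 + 1/16 + 2/16 = 17/16 = 1.0625.

1.0625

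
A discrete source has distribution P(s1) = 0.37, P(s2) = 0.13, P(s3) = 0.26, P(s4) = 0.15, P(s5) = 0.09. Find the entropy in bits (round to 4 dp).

2.1419 bits

H = −Σ pᵢ log₂ pᵢ.
−0.37·log₂(0.37) = 0.5307
−0.13·log₂(0.13) = 0.3826
−0.26·log₂(0.26) = 0.5053
−0.15·log₂(0.15) = 0.4105
−0.09·log₂(0.09) = 0.3127
Sum ≈ 2.1419 → 2.1419 bits.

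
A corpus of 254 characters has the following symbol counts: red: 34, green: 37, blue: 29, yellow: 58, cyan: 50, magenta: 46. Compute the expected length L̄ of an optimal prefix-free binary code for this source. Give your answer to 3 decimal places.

2.575 bits/symbol

Probabilities are the counts divided by 254.
Repeatedly combine the two least-probable nodes; the expected code length is the sum of the merged weights.
merge 29/254 + 17/127 → 63/254
merge 37/254 + 23/127 → 83/254
merge 25/127 + 29/127 → 54/127
merge 63/254 + 83/254 → 73/127
merge 54/127 + 73/127 → 1
L = 63/254 + 83/254 + 54/127 + 73/127 + 1 = 327/127 ≈ 2.575 bits/symbol.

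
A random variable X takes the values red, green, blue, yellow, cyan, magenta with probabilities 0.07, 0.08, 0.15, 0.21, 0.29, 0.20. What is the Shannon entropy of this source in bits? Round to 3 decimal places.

H = −Σ pᵢ log₂ pᵢ.
−0.07·log₂(0.07) = 0.2686
−0.08·log₂(0.08) = 0.2915
−0.15·log₂(0.15) = 0.4105
−0.21·log₂(0.21) = 0.4728
−0.29·log₂(0.29) = 0.5179
−0.20·log₂(0.20) = 0.4644
Sum ≈ 2.4257 → 2.426 bits.

2.426 bits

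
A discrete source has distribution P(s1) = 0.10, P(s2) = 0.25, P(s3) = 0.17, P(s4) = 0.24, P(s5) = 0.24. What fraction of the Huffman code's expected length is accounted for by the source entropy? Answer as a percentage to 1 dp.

Entropy H = −Σ p log₂ p ≈ 2.2550 bits.
Huffman merges: 1/10+17/100→27/100; 6/25+6/25→12/25; 1/4+27/100→13/25; 12/25+13/25→1. L = 227/100 ≈ 2.2700.
Efficiency = H/L = 2.2550/2.2700 = 99.3%.

99.3%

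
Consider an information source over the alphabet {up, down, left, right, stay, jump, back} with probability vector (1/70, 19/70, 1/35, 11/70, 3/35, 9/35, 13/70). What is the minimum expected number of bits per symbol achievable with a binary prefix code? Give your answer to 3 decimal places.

2.457 bits/symbol

Repeatedly combine the two least-probable nodes; the expected code length is the sum of the merged weights.
merge 1/70 + 1/35 → 3/70
merge 3/70 + 3/35 → 9/70
merge 9/70 + 11/70 → 2/7
merge 13/70 + 9/35 → 31/70
merge 19/70 + 2/7 → 39/70
merge 31/70 + 39/70 → 1
L = 3/70 + 9/70 + 2/7 + 31/70 + 39/70 + 1 = 86/35 ≈ 2.457 bits/symbol.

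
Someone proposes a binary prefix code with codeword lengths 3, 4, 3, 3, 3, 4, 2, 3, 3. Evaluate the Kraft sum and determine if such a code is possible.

With common denominator 2^4 = 16: Σ 2^(−ℓᵢ) = 2/16 + 1/16 + 2/16 + 2/16 + 2/16 + 1/16 + 4/16 + 2/16 + 2/16 = 18/16 = 1.125.
Kraft's inequality requires Σ ≤ 1; here Σ = 1.125 > 1, so no such prefix code exists.

1.125; no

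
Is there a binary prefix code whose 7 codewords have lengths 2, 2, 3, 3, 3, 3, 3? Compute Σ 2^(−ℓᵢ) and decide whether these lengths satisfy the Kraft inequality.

1.125; no

With common denominator 2^3 = 8: Σ 2^(−ℓᵢ) = 2/8 + 2/8 + 1/8 + 1/8 + 1/8 + 1/8 + 1/8 = 9/8 = 1.125.
Kraft's inequality requires Σ ≤ 1; here Σ = 1.125 > 1, so no such prefix code exists.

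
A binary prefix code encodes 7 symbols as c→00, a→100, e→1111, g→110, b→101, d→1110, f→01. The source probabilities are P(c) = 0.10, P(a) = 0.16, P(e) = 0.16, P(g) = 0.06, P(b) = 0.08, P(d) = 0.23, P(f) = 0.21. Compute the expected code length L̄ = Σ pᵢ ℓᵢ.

3.08 bits/symbol

L̄ = Σ pᵢ·ℓᵢ = 0.10·2 + 0.16·3 + 0.16·4 + 0.06·3 + 0.08·3 + 0.23·4 + 0.21·2 = 3.08 bits/symbol.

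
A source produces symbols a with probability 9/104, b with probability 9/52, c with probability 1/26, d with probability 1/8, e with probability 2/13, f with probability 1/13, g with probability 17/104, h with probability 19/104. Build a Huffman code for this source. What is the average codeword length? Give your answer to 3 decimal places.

Repeatedly combine the two least-probable nodes; the expected code length is the sum of the merged weights.
merge 1/26 + 1/13 → 3/26
merge 9/104 + 3/26 → 21/104
merge 1/8 + 2/13 → 29/104
merge 17/104 + 9/52 → 35/104
merge 19/104 + 21/104 → 5/13
merge 29/104 + 35/104 → 8/13
merge 5/13 + 8/13 → 1
L = 3/26 + 21/104 + 29/104 + 35/104 + 5/13 + 8/13 + 1 = 305/104 ≈ 2.933 bits/symbol.

2.933 bits/symbol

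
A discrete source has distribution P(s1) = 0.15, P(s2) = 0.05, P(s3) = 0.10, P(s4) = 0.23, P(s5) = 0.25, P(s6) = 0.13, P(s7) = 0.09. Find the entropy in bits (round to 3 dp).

H = −Σ pᵢ log₂ pᵢ.
−0.15·log₂(0.15) = 0.4105
−0.05·log₂(0.05) = 0.2161
−0.10·log₂(0.10) = 0.3322
−0.23·log₂(0.23) = 0.4877
−0.25·log₂(0.25) = 0.5000
−0.13·log₂(0.13) = 0.3826
−0.09·log₂(0.09) = 0.3127
Sum ≈ 2.6418 → 2.642 bits.

2.642 bits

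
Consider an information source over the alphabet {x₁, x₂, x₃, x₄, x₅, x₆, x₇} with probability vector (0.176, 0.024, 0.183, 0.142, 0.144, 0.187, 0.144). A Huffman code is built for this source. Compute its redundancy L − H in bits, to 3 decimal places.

Entropy H = −Σ p log₂ p ≈ 2.6760 bits.
Huffman merges: 3/125+71/500→83/500; 18/125+18/125→36/125; 83/500+22/125→171/500; 183/1000+187/1000→37/100; 36/125+171/500→63/100; 37/100+63/100→1. L = 699/250 ≈ 2.7960.
L − H = 2.7960 − 2.6760 = 0.120 bits.

0.120 bits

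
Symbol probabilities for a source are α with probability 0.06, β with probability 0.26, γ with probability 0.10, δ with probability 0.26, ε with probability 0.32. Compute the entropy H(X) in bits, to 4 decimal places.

H = −Σ pᵢ log₂ pᵢ.
−0.06·log₂(0.06) = 0.2435
−0.26·log₂(0.26) = 0.5053
−0.10·log₂(0.10) = 0.3322
−0.26·log₂(0.26) = 0.5053
−0.32·log₂(0.32) = 0.5260
Sum ≈ 2.1123 → 2.1123 bits.

2.1123 bits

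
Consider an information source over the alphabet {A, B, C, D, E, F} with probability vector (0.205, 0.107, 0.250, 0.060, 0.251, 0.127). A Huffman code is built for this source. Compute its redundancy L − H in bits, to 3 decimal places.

0.025 bits

Entropy H = −Σ p log₂ p ≈ 2.4359 bits.
Huffman merges: 3/50+107/1000→167/1000; 127/1000+167/1000→147/500; 41/200+1/4→91/200; 251/1000+147/500→109/200; 91/200+109/200→1. L = 2461/1000 ≈ 2.4610.
L − H = 2.4610 − 2.4359 = 0.025 bits.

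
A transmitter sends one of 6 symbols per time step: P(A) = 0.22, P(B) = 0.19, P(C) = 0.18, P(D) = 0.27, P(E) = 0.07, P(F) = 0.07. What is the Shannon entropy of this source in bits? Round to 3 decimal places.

2.428 bits

H = −Σ pᵢ log₂ pᵢ.
−0.22·log₂(0.22) = 0.4806
−0.19·log₂(0.19) = 0.4552
−0.18·log₂(0.18) = 0.4453
−0.27·log₂(0.27) = 0.5100
−0.07·log₂(0.07) = 0.2686
−0.07·log₂(0.07) = 0.2686
Sum ≈ 2.4282 → 2.428 bits.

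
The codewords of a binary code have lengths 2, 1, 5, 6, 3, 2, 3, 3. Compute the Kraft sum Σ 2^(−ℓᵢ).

With common denominator 2^6 = 64: Σ 2^(−ℓᵢ) = 16/64 + 32/64 + 2/64 + 1/64 + 8/64 + 16/64 + 8/64 + 8/64 = 91/64 = 1.421875.

1.421875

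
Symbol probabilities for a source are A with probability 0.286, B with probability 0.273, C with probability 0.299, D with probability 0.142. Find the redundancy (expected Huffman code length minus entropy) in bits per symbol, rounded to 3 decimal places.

Entropy H = −Σ p log₂ p ≈ 1.9485 bits.
Huffman merges: 71/500+273/1000→83/200; 143/500+299/1000→117/200; 83/200+117/200→1. L = 2 ≈ 2.0000.
L − H = 2.0000 − 1.9485 = 0.052 bits.

0.052 bits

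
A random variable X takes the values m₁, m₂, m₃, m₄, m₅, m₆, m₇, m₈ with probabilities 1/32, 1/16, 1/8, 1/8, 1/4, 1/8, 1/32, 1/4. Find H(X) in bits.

2.6875 bits

Each probability is a power of 1/2, so log₂(1/p) is an integer.
H = Σ p·log₂(1/p) = 1/32·5 + 1/16·4 + 1/8·3 + 1/8·3 + 1/4·2 + 1/8·3 + 1/32·5 + 1/4·2 = 2.6875 bits.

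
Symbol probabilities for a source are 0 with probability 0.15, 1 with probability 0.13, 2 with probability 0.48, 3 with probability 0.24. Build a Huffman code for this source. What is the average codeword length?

1.8 bits/symbol

Repeatedly combine the two least-probable nodes; the expected code length is the sum of the merged weights.
merge 13/100 + 3/20 → 7/25
merge 6/25 + 7/25 → 13/25
merge 12/25 + 13/25 → 1
L = 7/25 + 13/25 + 1 = 9/5 = 1.8 bits/symbol.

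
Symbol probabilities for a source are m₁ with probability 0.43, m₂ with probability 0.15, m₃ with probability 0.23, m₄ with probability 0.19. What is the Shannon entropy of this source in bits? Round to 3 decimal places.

1.877 bits

H = −Σ pᵢ log₂ pᵢ.
−0.43·log₂(0.43) = 0.5236
−0.15·log₂(0.15) = 0.4105
−0.23·log₂(0.23) = 0.4877
−0.19·log₂(0.19) = 0.4552
Sum ≈ 1.8770 → 1.877 bits.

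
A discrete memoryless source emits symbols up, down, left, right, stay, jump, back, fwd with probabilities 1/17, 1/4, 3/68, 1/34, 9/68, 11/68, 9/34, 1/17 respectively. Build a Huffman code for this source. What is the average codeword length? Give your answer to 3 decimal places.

2.676 bits/symbol

Repeatedly combine the two least-probable nodes; the expected code length is the sum of the merged weights.
merge 1/34 + 3/68 → 5/68
merge 1/17 + 1/17 → 2/17
merge 5/68 + 2/17 → 13/68
merge 9/68 + 11/68 → 5/17
merge 13/68 + 1/4 → 15/34
merge 9/34 + 5/17 → 19/34
merge 15/34 + 19/34 → 1
L = 5/68 + 2/17 + 13/68 + 5/17 + 15/34 + 19/34 + 1 = 91/34 ≈ 2.676 bits/symbol.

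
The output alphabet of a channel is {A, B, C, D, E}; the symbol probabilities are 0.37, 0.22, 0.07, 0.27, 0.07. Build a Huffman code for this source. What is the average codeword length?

Repeatedly combine the two least-probable nodes; the expected code length is the sum of the merged weights.
merge 7/100 + 7/100 → 7/50
merge 7/50 + 11/50 → 9/25
merge 27/100 + 9/25 → 63/100
merge 37/100 + 63/100 → 1
L = 7/50 + 9/25 + 63/100 + 1 = 213/100 = 2.13 bits/symbol.

2.13 bits/symbol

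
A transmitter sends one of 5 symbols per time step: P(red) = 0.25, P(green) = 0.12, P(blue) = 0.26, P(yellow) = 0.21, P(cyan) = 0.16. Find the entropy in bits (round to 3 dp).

2.268 bits

H = −Σ pᵢ log₂ pᵢ.
−0.25·log₂(0.25) = 0.5000
−0.12·log₂(0.12) = 0.3671
−0.26·log₂(0.26) = 0.5053
−0.21·log₂(0.21) = 0.4728
−0.16·log₂(0.16) = 0.4230
Sum ≈ 2.2682 → 2.268 bits.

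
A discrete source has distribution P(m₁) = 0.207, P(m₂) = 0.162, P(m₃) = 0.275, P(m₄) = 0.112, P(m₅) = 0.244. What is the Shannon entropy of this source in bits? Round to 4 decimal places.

2.2582 bits

H = −Σ pᵢ log₂ pᵢ.
−0.207·log₂(0.207) = 0.4704
−0.162·log₂(0.162) = 0.4254
−0.275·log₂(0.275) = 0.5122
−0.112·log₂(0.112) = 0.3537
−0.244·log₂(0.244) = 0.4966
Sum ≈ 2.2582 → 2.2582 bits.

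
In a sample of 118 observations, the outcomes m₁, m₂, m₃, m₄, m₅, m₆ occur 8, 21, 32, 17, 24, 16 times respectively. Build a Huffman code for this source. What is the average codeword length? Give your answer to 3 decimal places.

2.525 bits/symbol

Probabilities are the counts divided by 118.
Repeatedly combine the two least-probable nodes; the expected code length is the sum of the merged weights.
merge 4/59 + 8/59 → 12/59
merge 17/118 + 21/118 → 19/59
merge 12/59 + 12/59 → 24/59
merge 16/59 + 19/59 → 35/59
merge 24/59 + 35/59 → 1
L = 12/59 + 19/59 + 24/59 + 35/59 + 1 = 149/59 ≈ 2.525 bits/symbol.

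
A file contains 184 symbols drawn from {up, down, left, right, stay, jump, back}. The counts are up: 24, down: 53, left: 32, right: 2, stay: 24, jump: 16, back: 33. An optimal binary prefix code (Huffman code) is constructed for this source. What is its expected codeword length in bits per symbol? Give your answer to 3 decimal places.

2.630 bits/symbol

Probabilities are the counts divided by 184.
Repeatedly combine the two least-probable nodes; the expected code length is the sum of the merged weights.
merge 1/92 + 2/23 → 9/92
merge 9/92 + 3/23 → 21/92
merge 3/23 + 4/23 → 7/23
merge 33/184 + 21/92 → 75/184
merge 53/184 + 7/23 → 109/184
merge 75/184 + 109/184 → 1
L = 9/92 + 21/92 + 7/23 + 75/184 + 109/184 + 1 = 121/46 ≈ 2.630 bits/symbol.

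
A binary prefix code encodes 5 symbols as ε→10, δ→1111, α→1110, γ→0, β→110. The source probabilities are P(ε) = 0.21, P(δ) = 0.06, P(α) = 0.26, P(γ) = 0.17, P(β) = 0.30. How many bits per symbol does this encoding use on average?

2.77 bits/symbol

L̄ = Σ pᵢ·ℓᵢ = 0.21·2 + 0.06·4 + 0.26·4 + 0.17·1 + 0.30·3 = 2.77 bits/symbol.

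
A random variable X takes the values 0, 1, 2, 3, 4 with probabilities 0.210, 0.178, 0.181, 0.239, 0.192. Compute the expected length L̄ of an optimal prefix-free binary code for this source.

Repeatedly combine the two least-probable nodes; the expected code length is the sum of the merged weights.
merge 89/500 + 181/1000 → 359/1000
merge 24/125 + 21/100 → 201/500
merge 239/1000 + 359/1000 → 299/500
merge 201/500 + 299/500 → 1
L = 359/1000 + 201/500 + 299/500 + 1 = 2359/1000 = 2.359 bits/symbol.

2.359 bits/symbol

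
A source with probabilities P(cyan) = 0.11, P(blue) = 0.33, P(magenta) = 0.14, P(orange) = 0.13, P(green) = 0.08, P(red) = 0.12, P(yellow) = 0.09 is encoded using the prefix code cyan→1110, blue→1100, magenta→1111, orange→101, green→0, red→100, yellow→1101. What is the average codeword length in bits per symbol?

3.51 bits/symbol

L̄ = Σ pᵢ·ℓᵢ = 0.11·4 + 0.33·4 + 0.14·4 + 0.13·3 + 0.08·1 + 0.12·3 + 0.09·4 = 3.51 bits/symbol.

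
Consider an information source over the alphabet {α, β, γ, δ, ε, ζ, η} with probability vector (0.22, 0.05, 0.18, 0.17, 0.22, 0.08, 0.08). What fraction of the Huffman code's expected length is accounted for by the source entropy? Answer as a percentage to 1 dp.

98.1%

Entropy H = −Σ p log₂ p ≈ 2.6402 bits.
Huffman merges: 1/20+2/25→13/100; 2/25+13/100→21/100; 17/100+9/50→7/20; 21/100+11/50→43/100; 11/50+7/20→57/100; 43/100+57/100→1. L = 269/100 ≈ 2.6900.
Efficiency = H/L = 2.6402/2.6900 = 98.1%.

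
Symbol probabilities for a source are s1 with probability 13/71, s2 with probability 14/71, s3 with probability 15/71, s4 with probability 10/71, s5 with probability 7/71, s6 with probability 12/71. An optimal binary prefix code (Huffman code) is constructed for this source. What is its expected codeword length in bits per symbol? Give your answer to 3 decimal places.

Repeatedly combine the two least-probable nodes; the expected code length is the sum of the merged weights.
merge 7/71 + 10/71 → 17/71
merge 12/71 + 13/71 → 25/71
merge 14/71 + 15/71 → 29/71
merge 17/71 + 25/71 → 42/71
merge 29/71 + 42/71 → 1
L = 17/71 + 25/71 + 29/71 + 42/71 + 1 = 184/71 ≈ 2.592 bits/symbol.

2.592 bits/symbol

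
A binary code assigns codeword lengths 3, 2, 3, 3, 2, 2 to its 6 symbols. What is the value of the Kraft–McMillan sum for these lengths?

With common denominator 2^3 = 8: Σ 2^(−ℓᵢ) = 1/8 + 2/8 + 1/8 + 1/8 + 2/8 + 2/8 = 9/8 = 1.125.

1.125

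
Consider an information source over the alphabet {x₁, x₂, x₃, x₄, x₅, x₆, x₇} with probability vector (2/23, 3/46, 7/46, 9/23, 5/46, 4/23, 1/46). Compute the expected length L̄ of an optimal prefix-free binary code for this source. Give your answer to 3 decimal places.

2.478 bits/symbol

Repeatedly combine the two least-probable nodes; the expected code length is the sum of the merged weights.
merge 1/46 + 3/46 → 2/23
merge 2/23 + 2/23 → 4/23
merge 5/46 + 7/46 → 6/23
merge 4/23 + 4/23 → 8/23
merge 6/23 + 8/23 → 14/23
merge 9/23 + 14/23 → 1
L = 2/23 + 4/23 + 6/23 + 8/23 + 14/23 + 1 = 57/23 ≈ 2.478 bits/symbol.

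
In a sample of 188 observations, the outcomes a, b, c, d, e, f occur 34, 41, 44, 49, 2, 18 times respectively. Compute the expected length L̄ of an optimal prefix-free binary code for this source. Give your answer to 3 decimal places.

Probabilities are the counts divided by 188.
Repeatedly combine the two least-probable nodes; the expected code length is the sum of the merged weights.
merge 1/94 + 9/94 → 5/47
merge 5/47 + 17/94 → 27/94
merge 41/188 + 11/47 → 85/188
merge 49/188 + 27/94 → 103/188
merge 85/188 + 103/188 → 1
L = 5/47 + 27/94 + 85/188 + 103/188 + 1 = 225/94 ≈ 2.394 bits/symbol.

2.394 bits/symbol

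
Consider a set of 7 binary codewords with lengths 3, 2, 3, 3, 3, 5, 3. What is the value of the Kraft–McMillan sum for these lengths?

0.90625

With common denominator 2^5 = 32: Σ 2^(−ℓᵢ) = 4/32 + 8/32 + 4/32 + 4/32 + 4/32 + 1/32 + 4/32 = 29/32 = 0.90625.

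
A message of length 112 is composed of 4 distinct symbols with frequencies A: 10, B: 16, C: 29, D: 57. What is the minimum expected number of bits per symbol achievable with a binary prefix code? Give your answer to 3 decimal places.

1.723 bits/symbol

Probabilities are the counts divided by 112.
Repeatedly combine the two least-probable nodes; the expected code length is the sum of the merged weights.
merge 5/56 + 1/7 → 13/56
merge 13/56 + 29/112 → 55/112
merge 55/112 + 57/112 → 1
L = 13/56 + 55/112 + 1 = 193/112 ≈ 1.723 bits/symbol.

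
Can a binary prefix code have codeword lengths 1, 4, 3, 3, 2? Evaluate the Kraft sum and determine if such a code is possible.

1.0625; no

With common denominator 2^4 = 16: Σ 2^(−ℓᵢ) = 8/16 + 1/16 + 2/16 + 2/16 + 4/16 = 17/16 = 1.0625.
Kraft's inequality requires Σ ≤ 1; here Σ = 1.0625 > 1, so no such prefix code exists.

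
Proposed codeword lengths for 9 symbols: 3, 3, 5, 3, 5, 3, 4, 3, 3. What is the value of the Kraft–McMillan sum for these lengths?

0.875

With common denominator 2^5 = 32: Σ 2^(−ℓᵢ) = 4/32 + 4/32 + 1/32 + 4/32 + 1/32 + 4/32 + 2/32 + 4/32 + 4/32 = 28/32 = 0.875.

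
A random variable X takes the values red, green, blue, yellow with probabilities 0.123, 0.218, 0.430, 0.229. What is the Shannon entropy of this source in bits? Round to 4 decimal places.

H = −Σ pᵢ log₂ pᵢ.
−0.123·log₂(0.123) = 0.3719
−0.218·log₂(0.218) = 0.4791
−0.430·log₂(0.430) = 0.5236
−0.229·log₂(0.229) = 0.4870
Sum ≈ 1.8615 → 1.8615 bits.

1.8615 bits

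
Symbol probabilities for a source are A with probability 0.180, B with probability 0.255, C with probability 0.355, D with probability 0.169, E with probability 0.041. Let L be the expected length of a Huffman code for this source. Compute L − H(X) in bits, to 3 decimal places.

Entropy H = −Σ p log₂ p ≈ 2.1008 bits.
Huffman merges: 41/1000+169/1000→21/100; 9/50+21/100→39/100; 51/200+71/200→61/100; 39/100+61/100→1. L = 221/100 ≈ 2.2100.
L − H = 2.2100 − 2.1008 = 0.109 bits.

0.109 bits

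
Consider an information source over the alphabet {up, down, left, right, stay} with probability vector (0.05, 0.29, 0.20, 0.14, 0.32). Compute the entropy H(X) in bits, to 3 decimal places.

2.122 bits

H = −Σ pᵢ log₂ pᵢ.
−0.05·log₂(0.05) = 0.2161
−0.29·log₂(0.29) = 0.5179
−0.20·log₂(0.20) = 0.4644
−0.14·log₂(0.14) = 0.3971
−0.32·log₂(0.32) = 0.5260
Sum ≈ 2.1215 → 2.122 bits.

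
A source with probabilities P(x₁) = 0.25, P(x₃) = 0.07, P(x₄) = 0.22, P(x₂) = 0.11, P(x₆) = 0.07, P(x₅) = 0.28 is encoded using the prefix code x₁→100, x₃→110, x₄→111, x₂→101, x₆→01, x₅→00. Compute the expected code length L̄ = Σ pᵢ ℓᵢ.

L̄ = Σ pᵢ·ℓᵢ = 0.25·3 + 0.07·3 + 0.22·3 + 0.11·3 + 0.07·2 + 0.28·2 = 2.65 bits/symbol.

2.65 bits/symbol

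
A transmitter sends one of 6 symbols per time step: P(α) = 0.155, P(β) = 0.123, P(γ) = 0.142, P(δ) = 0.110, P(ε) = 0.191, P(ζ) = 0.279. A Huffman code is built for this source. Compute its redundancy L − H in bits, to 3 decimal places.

Entropy H = −Σ p log₂ p ≈ 2.5089 bits.
Huffman merges: 11/100+123/1000→233/1000; 71/500+31/200→297/1000; 191/1000+233/1000→53/125; 279/1000+297/1000→72/125; 53/125+72/125→1. L = 253/100 ≈ 2.5300.
L − H = 2.5300 − 2.5089 = 0.021 bits.

0.021 bits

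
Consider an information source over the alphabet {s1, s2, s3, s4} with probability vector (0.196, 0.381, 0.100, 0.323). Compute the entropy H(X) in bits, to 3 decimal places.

H = −Σ pᵢ log₂ pᵢ.
−0.196·log₂(0.196) = 0.4608
−0.381·log₂(0.381) = 0.5304
−0.100·log₂(0.100) = 0.3322
−0.323·log₂(0.323) = 0.5266
Sum ≈ 1.8500 → 1.850 bits.

1.850 bits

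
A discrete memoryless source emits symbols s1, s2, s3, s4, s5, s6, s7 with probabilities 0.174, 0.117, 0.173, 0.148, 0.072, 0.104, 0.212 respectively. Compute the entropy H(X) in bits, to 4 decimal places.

2.7343 bits

H = −Σ pᵢ log₂ pᵢ.
−0.174·log₂(0.174) = 0.4390
−0.117·log₂(0.117) = 0.3622
−0.173·log₂(0.173) = 0.4379
−0.148·log₂(0.148) = 0.4079
−0.072·log₂(0.072) = 0.2733
−0.104·log₂(0.104) = 0.3396
−0.212·log₂(0.212) = 0.4744
Sum ≈ 2.7343 → 2.7343 bits.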